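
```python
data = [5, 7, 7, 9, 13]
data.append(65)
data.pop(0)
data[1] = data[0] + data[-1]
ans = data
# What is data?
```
Trace:
  data=[5, 7, 7, 9, 13]
  data=[5, 7, 7, 9, 13, 65]
  data=[7, 7, 9, 13, 65]
  data=[7, 72, 9, 13, 65]
  data=[7, 72, 9, 13, 65], ans=[7, 72, 9, 13, 65]

Final answer: [7, 72, 9, 13, 65]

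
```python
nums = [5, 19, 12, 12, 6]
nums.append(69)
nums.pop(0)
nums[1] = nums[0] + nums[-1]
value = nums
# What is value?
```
Trace:
  nums=[5, 19, 12, 12, 6]
  nums=[5, 19, 12, 12, 6, 69]
  nums=[19, 12, 12, 6, 69]
  nums=[19, 88, 12, 6, 69]
  nums=[19, 88, 12, 6, 69], value=[19, 88, 12, 6, 69]

Final answer: [19, 88, 12, 6, 69]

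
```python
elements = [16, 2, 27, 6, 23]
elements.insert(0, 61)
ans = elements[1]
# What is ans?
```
Trace:
  elements=[16, 2, 27, 6, 23]
  elements=[61, 16, 2, 27, 6, 23]
  elements=[61, 16, 2, 27, 6, 23], ans=16

Final answer: 16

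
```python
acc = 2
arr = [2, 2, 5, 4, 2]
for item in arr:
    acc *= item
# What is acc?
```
Trace:
  acc=2
  acc=4, item=2
  acc=8, item=2
  acc=40, item=5
  acc=160, item=4
  acc=320, item=2

Final answer: 320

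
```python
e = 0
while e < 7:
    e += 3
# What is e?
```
Trace:
  e=0
  e=3
  e=6
  e=9

Final answer: 9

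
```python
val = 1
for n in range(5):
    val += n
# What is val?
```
Trace:
  val=1
  val=1, n=0
  val=2, n=1
  val=4, n=2
  val=7, n=3
  val=11, n=4

Final answer: 11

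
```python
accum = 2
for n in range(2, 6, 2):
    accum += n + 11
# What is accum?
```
Trace:
  accum=2
  accum=15, n=2
  accum=30, n=4

Final answer: 30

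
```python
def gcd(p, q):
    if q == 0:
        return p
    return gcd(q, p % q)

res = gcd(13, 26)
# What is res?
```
Call trace:
gcd(p=13, q=26)
  gcd(p=26, q=13)
    gcd(p=13, q=0)
    -> return 13
  -> return 13
-> return 13

Final answer: 13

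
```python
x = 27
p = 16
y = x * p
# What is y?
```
Trace:
  x=27
  x=27, p=16
  x=27, p=16, y=432

Final answer: 432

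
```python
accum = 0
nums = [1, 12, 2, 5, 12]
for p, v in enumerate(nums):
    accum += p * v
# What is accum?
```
Trace:
  accum=0
  accum=0, p=0, v=1
  accum=12, p=1, v=12
  accum=16, p=2, v=2
  accum=31, p=3, v=5
  accum=79, p=4, v=12

Final answer: 79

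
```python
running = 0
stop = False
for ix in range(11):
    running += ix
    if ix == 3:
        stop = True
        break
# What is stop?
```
Trace:
  running=0
  running=0, stop=False
  running=0, stop=False, ix=0
  running=1, stop=False, ix=1
  running=3, stop=False, ix=2
  running=6, stop=True, ix=3

Final answer: True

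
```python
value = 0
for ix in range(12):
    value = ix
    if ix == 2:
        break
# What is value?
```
Trace:
  value=0
  value=0, ix=0
  value=1, ix=1
  value=2, ix=2

Final answer: 2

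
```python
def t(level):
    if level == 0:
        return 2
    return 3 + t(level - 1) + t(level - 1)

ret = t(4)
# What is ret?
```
Call trace (a repeated sub-call is expanded the first time; later identical calls just restate its return value):
t(level=4)
  t(level=3)
    t(level=2)
      t(level=1)
        t(level=0)
        -> return 2
        t(level=0)
        -> return 2
      -> return 7
      t(level=1) -> return 7  (same call as traced above)
    -> return 17
    t(level=2) -> return 17  (same call as traced above)
  -> return 37
  t(level=3) -> return 37  (same call as traced above)
-> return 77

Final answer: 77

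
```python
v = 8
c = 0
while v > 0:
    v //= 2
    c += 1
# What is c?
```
Trace:
  v=8
  v=8, c=0
  v=4, c=1
  v=2, c=2
  v=1, c=3
  v=0, c=4

Final answer: 4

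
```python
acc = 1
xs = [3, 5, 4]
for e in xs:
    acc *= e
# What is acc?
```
Trace:
  acc=1
  acc=3, e=3
  acc=15, e=5
  acc=60, e=4

Final answer: 60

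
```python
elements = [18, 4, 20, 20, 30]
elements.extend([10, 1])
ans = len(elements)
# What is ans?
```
Trace:
  elements=[18, 4, 20, 20, 30]
  elements=[18, 4, 20, 20, 30, 10, 1]
  elements=[18, 4, 20, 20, 30, 10, 1], ans=7

Final answer: 7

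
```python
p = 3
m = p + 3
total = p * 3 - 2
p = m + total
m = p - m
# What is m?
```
Trace:
  p=3
  p=3, m=6
  p=3, m=6, total=7
  p=13, m=6, total=7
  p=13, m=7, total=7

Final answer: 7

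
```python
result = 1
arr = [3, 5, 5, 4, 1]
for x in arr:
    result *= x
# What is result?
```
Trace:
  result=1
  result=3, x=3
  result=15, x=5
  result=75, x=5
  result=300, x=4
  result=300, x=1

Final answer: 300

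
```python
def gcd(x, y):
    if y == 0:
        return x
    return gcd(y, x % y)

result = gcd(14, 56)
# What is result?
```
Call trace:
gcd(x=14, y=56)
  gcd(x=56, y=14)
    gcd(x=14, y=0)
    -> return 14
  -> return 14
-> return 14

Final answer: 14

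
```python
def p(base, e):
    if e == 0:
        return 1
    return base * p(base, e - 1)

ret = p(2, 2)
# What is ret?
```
Call trace:
p(base=2, e=2)
  p(base=2, e=1)
    p(base=2, e=0)
    -> return 1
  -> return 2
-> return 4

Final answer: 4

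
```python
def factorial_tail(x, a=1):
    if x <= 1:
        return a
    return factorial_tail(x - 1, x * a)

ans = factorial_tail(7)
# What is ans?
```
Call trace:
factorial_tail(x=7, a=1)
  factorial_tail(x=6, a=7)
    factorial_tail(x=5, a=42)
      factorial_tail(x=4, a=210)
        factorial_tail(x=3, a=840)
          factorial_tail(x=2, a=2520)
            factorial_tail(x=1, a=5040)
            -> return 5040
          -> return 5040
        -> return 5040
      -> return 5040
    -> return 5040
  -> return 5040
-> return 5040

Final answer: 5040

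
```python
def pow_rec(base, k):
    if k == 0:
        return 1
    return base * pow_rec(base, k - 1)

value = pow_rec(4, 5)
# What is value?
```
Call trace:
pow_rec(base=4, k=5)
  pow_rec(base=4, k=4)
    pow_rec(base=4, k=3)
      pow_rec(base=4, k=2)
        pow_rec(base=4, k=1)
          pow_rec(base=4, k=0)
          -> return 1
        -> return 4
      -> return 16
    -> return 64
  -> return 256
-> return 1024

Final answer: 1024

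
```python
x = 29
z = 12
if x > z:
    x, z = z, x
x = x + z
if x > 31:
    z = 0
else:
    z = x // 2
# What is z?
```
Trace:
  x=29
  x=29, z=12
  x=12, z=29
  x=41, z=29
  x=41, z=0

Final answer: 0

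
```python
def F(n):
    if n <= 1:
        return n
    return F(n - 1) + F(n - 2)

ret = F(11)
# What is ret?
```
Call trace (a repeated sub-call is expanded the first time; later identical calls just restate its return value):
F(n=11)
  F(n=10)
    F(n=9)
      F(n=8)
        F(n=7)
          F(n=6)
            F(n=5)
              F(n=4)
                F(n=3)
                  F(n=2)
                    F(n=1)
                    -> return 1
                    F(n=0)
                    -> return 0
                  -> return 1
                  F(n=1)
                  -> return 1
                -> return 2
                F(n=2) -> return 1  (same call as traced above)
              -> return 3
              F(n=3) -> return 2  (same call as traced above)
            -> return 5
            F(n=4) -> return 3  (same call as traced above)
          -> return 8
          F(n=5) -> return 5  (same call as traced above)
        -> return 13
        F(n=6) -> return 8  (same call as traced above)
      -> return 21
      F(n=7) -> return 13  (same call as traced above)
    -> return 34
    F(n=8) -> return 21  (same call as traced above)
  -> return 55
  F(n=9) -> return 34  (same call as traced above)
-> return 89

Final answer: 89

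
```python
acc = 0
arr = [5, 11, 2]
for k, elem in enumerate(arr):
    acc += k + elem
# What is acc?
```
Trace:
  acc=0
  acc=5, k=0, elem=5
  acc=17, k=1, elem=11
  acc=21, k=2, elem=2

Final answer: 21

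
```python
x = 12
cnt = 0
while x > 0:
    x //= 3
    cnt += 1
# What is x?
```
Trace:
  x=12
  x=12, cnt=0
  x=4, cnt=1
  x=1, cnt=2
  x=0, cnt=3

Final answer: 0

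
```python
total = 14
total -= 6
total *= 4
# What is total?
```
Trace:
  total=14
  total=8
  total=32

Final answer: 32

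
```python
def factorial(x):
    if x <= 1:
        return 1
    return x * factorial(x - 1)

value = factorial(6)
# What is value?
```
Call trace:
factorial(x=6)
  factorial(x=5)
    factorial(x=4)
      factorial(x=3)
        factorial(x=2)
          factorial(x=1)
          -> return 1
        -> return 2
      -> return 6
    -> return 24
  -> return 120
-> return 720

Final answer: 720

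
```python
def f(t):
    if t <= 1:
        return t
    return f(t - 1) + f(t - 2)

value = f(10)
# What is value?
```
Call trace (a repeated sub-call is expanded the first time; later identical calls just restate its return value):
f(t=10)
  f(t=9)
    f(t=8)
      f(t=7)
        f(t=6)
          f(t=5)
            f(t=4)
              f(t=3)
                f(t=2)
                  f(t=1)
                  -> return 1
                  f(t=0)
                  -> return 0
                -> return 1
                f(t=1)
                -> return 1
              -> return 2
              f(t=2) -> return 1  (same call as traced above)
            -> return 3
            f(t=3) -> return 2  (same call as traced above)
          -> return 5
          f(t=4) -> return 3  (same call as traced above)
        -> return 8
        f(t=5) -> return 5  (same call as traced above)
      -> return 13
      f(t=6) -> return 8  (same call as traced above)
    -> return 21
    f(t=7) -> return 13  (same call as traced above)
  -> return 34
  f(t=8) -> return 21  (same call as traced above)
-> return 55

Final answer: 55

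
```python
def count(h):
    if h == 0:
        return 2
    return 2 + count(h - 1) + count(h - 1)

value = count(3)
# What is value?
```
Call trace (a repeated sub-call is expanded the first time; later identical calls just restate its return value):
count(h=3)
  count(h=2)
    count(h=1)
      count(h=0)
      -> return 2
      count(h=0)
      -> return 2
    -> return 6
    count(h=1) -> return 6  (same call as traced above)
  -> return 14
  count(h=2) -> return 14  (same call as traced above)
-> return 30

Final answer: 30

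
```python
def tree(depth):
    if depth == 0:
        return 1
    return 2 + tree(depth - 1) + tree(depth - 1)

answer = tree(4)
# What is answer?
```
Call trace (a repeated sub-call is expanded the first time; later identical calls just restate its return value):
tree(depth=4)
  tree(depth=3)
    tree(depth=2)
      tree(depth=1)
        tree(depth=0)
        -> return 1
        tree(depth=0)
        -> return 1
      -> return 4
      tree(depth=1) -> return 4  (same call as traced above)
    -> return 10
    tree(depth=2) -> return 10  (same call as traced above)
  -> return 22
  tree(depth=3) -> return 22  (same call as traced above)
-> return 46

Final answer: 46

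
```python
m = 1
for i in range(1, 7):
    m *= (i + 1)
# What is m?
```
Trace:
  m=1
  m=2, i=1
  m=6, i=2
  m=24, i=3
  m=120, i=4
  m=720, i=5
  m=5040, i=6

Final answer: 5040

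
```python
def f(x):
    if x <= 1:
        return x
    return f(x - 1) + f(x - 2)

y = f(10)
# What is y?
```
Call trace (a repeated sub-call is expanded the first time; later identical calls just restate its return value):
f(x=10)
  f(x=9)
    f(x=8)
      f(x=7)
        f(x=6)
          f(x=5)
            f(x=4)
              f(x=3)
                f(x=2)
                  f(x=1)
                  -> return 1
                  f(x=0)
                  -> return 0
                -> return 1
                f(x=1)
                -> return 1
              -> return 2
              f(x=2) -> return 1  (same call as traced above)
            -> return 3
            f(x=3) -> return 2  (same call as traced above)
          -> return 5
          f(x=4) -> return 3  (same call as traced above)
        -> return 8
        f(x=5) -> return 5  (same call as traced above)
      -> return 13
      f(x=6) -> return 8  (same call as traced above)
    -> return 21
    f(x=7) -> return 13  (same call as traced above)
  -> return 34
  f(x=8) -> return 21  (same call as traced above)
-> return 55

Final answer: 55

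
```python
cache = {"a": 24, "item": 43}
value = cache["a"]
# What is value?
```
Trace:
  cache={'a': 24, 'item': 43}
  cache={'a': 24, 'item': 43}, value=24

Final answer: 24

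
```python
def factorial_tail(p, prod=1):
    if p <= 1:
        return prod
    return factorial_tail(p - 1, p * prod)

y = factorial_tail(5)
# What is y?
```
Call trace:
factorial_tail(p=5, prod=1)
  factorial_tail(p=4, prod=5)
    factorial_tail(p=3, prod=20)
      factorial_tail(p=2, prod=60)
        factorial_tail(p=1, prod=120)
        -> return 120
      -> return 120
    -> return 120
  -> return 120
-> return 120

Final answer: 120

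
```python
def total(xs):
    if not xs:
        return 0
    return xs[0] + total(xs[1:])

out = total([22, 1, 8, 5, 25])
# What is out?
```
Call trace:
total(xs=[22, 1, 8, 5, 25])
  total(xs=[1, 8, 5, 25])
    total(xs=[8, 5, 25])
      total(xs=[5, 25])
        total(xs=[25])
          total(xs=[])
          -> return 0
        -> return 25
      -> return 30
    -> return 38
  -> return 39
-> return 61

Final answer: 61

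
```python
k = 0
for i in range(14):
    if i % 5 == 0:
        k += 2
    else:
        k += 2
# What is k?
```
Trace:
  k=0
  k=2, i=0
  k=4, i=1
  k=6, i=2
  k=8, i=3
  k=10, i=4
  k=12, i=5
  k=14, i=6
  k=16, i=7
  k=18, i=8
  k=20, i=9
  k=22, i=10
  k=24, i=11
  k=26, i=12
  k=28, i=13

Final answer: 28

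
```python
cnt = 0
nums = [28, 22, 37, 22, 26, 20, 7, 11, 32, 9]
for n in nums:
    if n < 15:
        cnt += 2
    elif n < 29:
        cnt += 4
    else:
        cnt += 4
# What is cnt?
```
Trace:
  cnt=0
  cnt=4, n=28
  cnt=8, n=22
  cnt=12, n=37
  cnt=16, n=22
  cnt=20, n=26
  cnt=24, n=20
  cnt=26, n=7
  cnt=28, n=11
  cnt=32, n=32
  cnt=34, n=9

Final answer: 34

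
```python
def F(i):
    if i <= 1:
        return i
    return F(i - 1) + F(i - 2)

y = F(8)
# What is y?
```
Call trace (a repeated sub-call is expanded the first time; later identical calls just restate its return value):
F(i=8)
  F(i=7)
    F(i=6)
      F(i=5)
        F(i=4)
          F(i=3)
            F(i=2)
              F(i=1)
              -> return 1
              F(i=0)
              -> return 0
            -> return 1
            F(i=1)
            -> return 1
          -> return 2
          F(i=2) -> return 1  (same call as traced above)
        -> return 3
        F(i=3) -> return 2  (same call as traced above)
      -> return 5
      F(i=4) -> return 3  (same call as traced above)
    -> return 8
    F(i=5) -> return 5  (same call as traced above)
  -> return 13
  F(i=6) -> return 8  (same call as traced above)
-> return 21

Final answer: 21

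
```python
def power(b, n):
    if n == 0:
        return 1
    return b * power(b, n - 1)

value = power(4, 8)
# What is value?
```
Call trace:
power(b=4, n=8)
  power(b=4, n=7)
    power(b=4, n=6)
      power(b=4, n=5)
        power(b=4, n=4)
          power(b=4, n=3)
            power(b=4, n=2)
              power(b=4, n=1)
                power(b=4, n=0)
                -> return 1
              -> return 4
            -> return 16
          -> return 64
        -> return 256
      -> return 1024
    -> return 4096
  -> return 16384
-> return 65536

Final answer: 65536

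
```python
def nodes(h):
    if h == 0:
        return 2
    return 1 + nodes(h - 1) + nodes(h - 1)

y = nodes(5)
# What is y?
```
Call trace (a repeated sub-call is expanded the first time; later identical calls just restate its return value):
nodes(h=5)
  nodes(h=4)
    nodes(h=3)
      nodes(h=2)
        nodes(h=1)
          nodes(h=0)
          -> return 2
          nodes(h=0)
          -> return 2
        -> return 5
        nodes(h=1) -> return 5  (same call as traced above)
      -> return 11
      nodes(h=2) -> return 11  (same call as traced above)
    -> return 23
    nodes(h=3) -> return 23  (same call as traced above)
  -> return 47
  nodes(h=4) -> return 47  (same call as traced above)
-> return 95

Final answer: 95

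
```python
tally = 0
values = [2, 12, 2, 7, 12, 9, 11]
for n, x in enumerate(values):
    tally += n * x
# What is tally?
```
Trace:
  tally=0
  tally=0, n=0, x=2
  tally=12, n=1, x=12
  tally=16, n=2, x=2
  tally=37, n=3, x=7
  tally=85, n=4, x=12
  tally=130, n=5, x=9
  tally=196, n=6, x=11

Final answer: 196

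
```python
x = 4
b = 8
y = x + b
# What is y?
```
Trace:
  x=4
  x=4, b=8
  x=4, b=8, y=12

Final answer: 12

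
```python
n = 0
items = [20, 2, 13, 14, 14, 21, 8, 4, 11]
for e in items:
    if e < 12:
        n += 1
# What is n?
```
Trace:
  n=0
  n=0, e=20
  n=1, e=2
  n=1, e=13
  n=1, e=14
  n=1, e=14
  n=1, e=21
  n=2, e=8
  n=3, e=4
  n=4, e=11

Final answer: 4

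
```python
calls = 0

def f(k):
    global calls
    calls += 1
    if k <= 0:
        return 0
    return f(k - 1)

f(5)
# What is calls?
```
Call trace:
f(k=5)
  f(k=4)
    f(k=3)
      f(k=2)
        f(k=1)
          f(k=0)
          -> return 0
        -> return 0
      -> return 0
    -> return 0
  -> return 0
-> return 0

calls is incremented once per call. f is entered once for each k = 5, 4, 3, 2, 1, 0 (the k <= 0 call returns without recursing), i.e. 5 + 1 calls.
calls = 6

Final answer: 6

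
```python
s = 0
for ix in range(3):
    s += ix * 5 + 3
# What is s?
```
Trace:
  s=0
  s=3, ix=0
  s=11, ix=1
  s=24, ix=2

Final answer: 24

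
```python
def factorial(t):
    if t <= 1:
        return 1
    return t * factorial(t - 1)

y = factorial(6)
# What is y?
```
Call trace:
factorial(t=6)
  factorial(t=5)
    factorial(t=4)
      factorial(t=3)
        factorial(t=2)
          factorial(t=1)
          -> return 1
        -> return 2
      -> return 6
    -> return 24
  -> return 120
-> return 720

Final answer: 720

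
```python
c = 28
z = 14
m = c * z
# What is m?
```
Trace:
  c=28
  c=28, z=14
  c=28, z=14, m=392

Final answer: 392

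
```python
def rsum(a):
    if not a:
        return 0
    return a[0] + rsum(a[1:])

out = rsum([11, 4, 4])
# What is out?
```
Call trace:
rsum(a=[11, 4, 4])
  rsum(a=[4, 4])
    rsum(a=[4])
      rsum(a=[])
      -> return 0
    -> return 4
  -> return 8
-> return 19

Final answer: 19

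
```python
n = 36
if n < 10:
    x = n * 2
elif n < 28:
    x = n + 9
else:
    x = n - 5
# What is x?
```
Trace:
  n=36
  n=36, x=31

Final answer: 31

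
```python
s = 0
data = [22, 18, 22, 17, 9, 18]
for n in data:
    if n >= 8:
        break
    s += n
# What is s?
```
Trace:
  s=0
  s=0, n=22

Final answer: 0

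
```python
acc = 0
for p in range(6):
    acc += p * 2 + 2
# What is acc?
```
Trace:
  acc=0
  acc=2, p=0
  acc=6, p=1
  acc=12, p=2
  acc=20, p=3
  acc=30, p=4
  acc=42, p=5

Final answer: 42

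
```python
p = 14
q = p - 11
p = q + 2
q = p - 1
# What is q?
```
Trace:
  p=14
  p=14, q=3
  p=5, q=3
  p=5, q=4

Final answer: 4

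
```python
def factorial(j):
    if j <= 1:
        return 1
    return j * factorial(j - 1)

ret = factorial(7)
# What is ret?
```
Call trace:
factorial(j=7)
  factorial(j=6)
    factorial(j=5)
      factorial(j=4)
        factorial(j=3)
          factorial(j=2)
            factorial(j=1)
            -> return 1
          -> return 2
        -> return 6
      -> return 24
    -> return 120
  -> return 720
-> return 5040

Final answer: 5040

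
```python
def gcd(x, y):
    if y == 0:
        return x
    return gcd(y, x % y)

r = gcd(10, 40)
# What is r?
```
Call trace:
gcd(x=10, y=40)
  gcd(x=40, y=10)
    gcd(x=10, y=0)
    -> return 10
  -> return 10
-> return 10

Final answer: 10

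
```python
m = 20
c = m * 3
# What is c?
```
Trace:
  m=20
  m=20, c=60

Final answer: 60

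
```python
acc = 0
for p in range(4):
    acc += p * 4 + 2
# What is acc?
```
Trace:
  acc=0
  acc=2, p=0
  acc=8, p=1
  acc=18, p=2
  acc=32, p=3

Final answer: 32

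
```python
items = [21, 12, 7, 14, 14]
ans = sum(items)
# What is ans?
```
Trace:
  items=[21, 12, 7, 14, 14]
  items=[21, 12, 7, 14, 14], ans=68

Final answer: 68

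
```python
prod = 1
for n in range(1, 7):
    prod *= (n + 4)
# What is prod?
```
Trace:
  prod=1
  prod=5, n=1
  prod=30, n=2
  prod=210, n=3
  prod=1680, n=4
  prod=15120, n=5
  prod=151200, n=6

Final answer: 151200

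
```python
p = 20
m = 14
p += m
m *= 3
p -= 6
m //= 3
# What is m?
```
Trace:
  p=20
  p=20, m=14
  p=34, m=14
  p=34, m=42
  p=28, m=42
  p=28, m=14

Final answer: 14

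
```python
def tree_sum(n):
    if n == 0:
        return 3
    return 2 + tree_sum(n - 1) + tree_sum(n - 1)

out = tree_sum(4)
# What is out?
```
Call trace (a repeated sub-call is expanded the first time; later identical calls just restate its return value):
tree_sum(n=4)
  tree_sum(n=3)
    tree_sum(n=2)
      tree_sum(n=1)
        tree_sum(n=0)
        -> return 3
        tree_sum(n=0)
        -> return 3
      -> return 8
      tree_sum(n=1) -> return 8  (same call as traced above)
    -> return 18
    tree_sum(n=2) -> return 18  (same call as traced above)
  -> return 38
  tree_sum(n=3) -> return 38  (same call as traced above)
-> return 78

Final answer: 78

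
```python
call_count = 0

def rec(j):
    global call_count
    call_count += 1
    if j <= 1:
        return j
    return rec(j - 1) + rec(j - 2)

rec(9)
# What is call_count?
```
Call trace (a repeated sub-call is expanded the first time; later identical calls just restate its return value):
rec(j=9)
  rec(j=8)
    rec(j=7)
      rec(j=6)
        rec(j=5)
          rec(j=4)
            rec(j=3)
              rec(j=2)
                rec(j=1)
                -> return 1
                rec(j=0)
                -> return 0
              -> return 1
              rec(j=1)
              -> return 1
            -> return 2
            rec(j=2) -> return 1  (same call as traced above)
          -> return 3
          rec(j=3) -> return 2  (same call as traced above)
        -> return 5
        rec(j=4) -> return 3  (same call as traced above)
      -> return 8
      rec(j=5) -> return 5  (same call as traced above)
    -> return 13
    rec(j=6) -> return 8  (same call as traced above)
  -> return 21
  rec(j=7) -> return 13  (same call as traced above)
-> return 34

call_count is incremented once per call, so count the calls in each subtree. Let C(j) = number of calls made by rec(j).
C(0) = C(1) = 1 (base case, no recursion); C(j) = 1 + C(j - 1) + C(j - 2) otherwise.
C(2) = 1 + C(1) + C(0) = 1 + 1 + 1 = 3
C(3) = 1 + C(2) + C(1) = 1 + 3 + 1 = 5
C(4) = 1 + C(3) + C(2) = 1 + 5 + 3 = 9
C(5) = 1 + C(4) + C(3) = 1 + 9 + 5 = 15
C(6) = 1 + C(5) + C(4) = 1 + 15 + 9 = 25
C(7) = 1 + C(6) + C(5) = 1 + 25 + 15 = 41
C(8) = 1 + C(7) + C(6) = 1 + 41 + 25 = 67
C(9) = 1 + C(8) + C(7) = 1 + 67 + 41 = 109
call_count = C(9) = 109

Final answer: 109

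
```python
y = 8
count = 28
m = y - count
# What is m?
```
Trace:
  y=8
  y=8, count=28
  y=8, count=28, m=-20

Final answer: -20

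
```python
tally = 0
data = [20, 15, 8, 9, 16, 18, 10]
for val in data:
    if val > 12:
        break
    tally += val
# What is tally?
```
Trace:
  tally=0
  tally=0, val=20

Final answer: 0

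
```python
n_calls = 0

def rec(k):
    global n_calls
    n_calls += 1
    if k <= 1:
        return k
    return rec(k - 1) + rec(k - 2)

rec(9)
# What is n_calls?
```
Call trace (a repeated sub-call is expanded the first time; later identical calls just restate its return value):
rec(k=9)
  rec(k=8)
    rec(k=7)
      rec(k=6)
        rec(k=5)
          rec(k=4)
            rec(k=3)
              rec(k=2)
                rec(k=1)
                -> return 1
                rec(k=0)
                -> return 0
              -> return 1
              rec(k=1)
              -> return 1
            -> return 2
            rec(k=2) -> return 1  (same call as traced above)
          -> return 3
          rec(k=3) -> return 2  (same call as traced above)
        -> return 5
        rec(k=4) -> return 3  (same call as traced above)
      -> return 8
      rec(k=5) -> return 5  (same call as traced above)
    -> return 13
    rec(k=6) -> return 8  (same call as traced above)
  -> return 21
  rec(k=7) -> return 13  (same call as traced above)
-> return 34

n_calls is incremented once per call, so count the calls in each subtree. Let C(k) = number of calls made by rec(k).
C(0) = C(1) = 1 (base case, no recursion); C(k) = 1 + C(k - 1) + C(k - 2) otherwise.
C(2) = 1 + C(1) + C(0) = 1 + 1 + 1 = 3
C(3) = 1 + C(2) + C(1) = 1 + 3 + 1 = 5
C(4) = 1 + C(3) + C(2) = 1 + 5 + 3 = 9
C(5) = 1 + C(4) + C(3) = 1 + 9 + 5 = 15
C(6) = 1 + C(5) + C(4) = 1 + 15 + 9 = 25
C(7) = 1 + C(6) + C(5) = 1 + 25 + 15 = 41
C(8) = 1 + C(7) + C(6) = 1 + 41 + 25 = 67
C(9) = 1 + C(8) + C(7) = 1 + 67 + 41 = 109
n_calls = C(9) = 109

Final answer: 109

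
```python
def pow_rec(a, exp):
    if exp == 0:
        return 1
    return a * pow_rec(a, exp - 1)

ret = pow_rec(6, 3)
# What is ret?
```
Call trace:
pow_rec(a=6, exp=3)
  pow_rec(a=6, exp=2)
    pow_rec(a=6, exp=1)
      pow_rec(a=6, exp=0)
      -> return 1
    -> return 6
  -> return 36
-> return 216

Final answer: 216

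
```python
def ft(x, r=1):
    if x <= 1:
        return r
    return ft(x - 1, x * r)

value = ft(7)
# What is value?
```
Call trace:
ft(x=7, r=1)
  ft(x=6, r=7)
    ft(x=5, r=42)
      ft(x=4, r=210)
        ft(x=3, r=840)
          ft(x=2, r=2520)
            ft(x=1, r=5040)
            -> return 5040
          -> return 5040
        -> return 5040
      -> return 5040
    -> return 5040
  -> return 5040
-> return 5040

Final answer: 5040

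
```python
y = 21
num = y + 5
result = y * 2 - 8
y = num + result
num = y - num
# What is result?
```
Trace:
  y=21
  y=21, num=26
  y=21, num=26, result=34
  y=60, num=26, result=34
  y=60, num=34, result=34

Final answer: 34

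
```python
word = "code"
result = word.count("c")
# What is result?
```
Trace:
  word='code'
  word='code', result=1

Final answer: 1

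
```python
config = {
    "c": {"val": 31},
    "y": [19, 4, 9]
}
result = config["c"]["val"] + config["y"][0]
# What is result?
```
Trace:
  config={'c': {'val': 31}, 'y': [19, 4, 9]}
  config={'c': {'val': 31}, 'y': [19, 4, 9]}, result=50

Final answer: 50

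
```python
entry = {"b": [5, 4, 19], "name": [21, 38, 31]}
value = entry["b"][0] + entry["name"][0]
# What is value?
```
Trace:
  entry={'b': [5, 4, 19], 'name': [21, 38, 31]}
  entry={'b': [5, 4, 19], 'name': [21, 38, 31]}, value=26

Final answer: 26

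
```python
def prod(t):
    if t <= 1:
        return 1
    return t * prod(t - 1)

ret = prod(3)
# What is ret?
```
Call trace:
prod(t=3)
  prod(t=2)
    prod(t=1)
    -> return 1
  -> return 2
-> return 6

Final answer: 6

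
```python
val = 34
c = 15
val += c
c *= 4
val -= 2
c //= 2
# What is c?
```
Trace:
  val=34
  val=34, c=15
  val=49, c=15
  val=49, c=60
  val=47, c=60
  val=47, c=30

Final answer: 30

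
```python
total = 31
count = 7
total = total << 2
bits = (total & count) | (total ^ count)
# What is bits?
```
Trace:
  total=31
  total=31, count=7
  total=124, count=7
  total=124, count=7, bits=127

Final answer: 127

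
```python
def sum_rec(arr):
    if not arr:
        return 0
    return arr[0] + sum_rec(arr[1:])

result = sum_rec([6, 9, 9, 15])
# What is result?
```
Call trace:
sum_rec(arr=[6, 9, 9, 15])
  sum_rec(arr=[9, 9, 15])
    sum_rec(arr=[9, 15])
      sum_rec(arr=[15])
        sum_rec(arr=[])
        -> return 0
      -> return 15
    -> return 24
  -> return 33
-> return 39

Final answer: 39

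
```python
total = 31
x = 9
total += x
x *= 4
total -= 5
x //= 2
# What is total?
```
Trace:
  total=31
  total=31, x=9
  total=40, x=9
  total=40, x=36
  total=35, x=36
  total=35, x=18

Final answer: 35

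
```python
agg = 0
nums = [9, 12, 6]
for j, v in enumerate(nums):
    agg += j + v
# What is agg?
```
Trace:
  agg=0
  agg=9, j=0, v=9
  agg=22, j=1, v=12
  agg=30, j=2, v=6

Final answer: 30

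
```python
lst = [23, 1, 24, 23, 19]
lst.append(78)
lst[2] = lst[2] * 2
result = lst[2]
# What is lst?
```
Trace:
  lst=[23, 1, 24, 23, 19]
  lst=[23, 1, 24, 23, 19, 78]
  lst=[23, 1, 48, 23, 19, 78]
  lst=[23, 1, 48, 23, 19, 78], result=48

Final answer: [23, 1, 48, 23, 19, 78]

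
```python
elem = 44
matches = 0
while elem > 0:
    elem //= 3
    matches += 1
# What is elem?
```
Trace:
  elem=44
  elem=44, matches=0
  elem=14, matches=1
  elem=4, matches=2
  elem=1, matches=3
  elem=0, matches=4

Final answer: 0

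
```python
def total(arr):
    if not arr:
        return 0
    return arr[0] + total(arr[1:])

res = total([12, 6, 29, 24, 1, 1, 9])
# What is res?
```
Call trace:
total(arr=[12, 6, 29, 24, 1, 1, 9])
  total(arr=[6, 29, 24, 1, 1, 9])
    total(arr=[29, 24, 1, 1, 9])
      total(arr=[24, 1, 1, 9])
        total(arr=[1, 1, 9])
          total(arr=[1, 9])
            total(arr=[9])
              total(arr=[])
              -> return 0
            -> return 9
          -> return 10
        -> return 11
      -> return 35
    -> return 64
  -> return 70
-> return 82

Final answer: 82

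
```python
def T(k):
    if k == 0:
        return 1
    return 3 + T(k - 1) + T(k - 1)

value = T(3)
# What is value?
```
Call trace (a repeated sub-call is expanded the first time; later identical calls just restate its return value):
T(k=3)
  T(k=2)
    T(k=1)
      T(k=0)
      -> return 1
      T(k=0)
      -> return 1
    -> return 5
    T(k=1) -> return 5  (same call as traced above)
  -> return 13
  T(k=2) -> return 13  (same call as traced above)
-> return 29

Final answer: 29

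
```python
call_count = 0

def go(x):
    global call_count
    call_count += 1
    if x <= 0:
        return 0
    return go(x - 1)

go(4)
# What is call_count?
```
Call trace:
go(x=4)
  go(x=3)
    go(x=2)
      go(x=1)
        go(x=0)
        -> return 0
      -> return 0
    -> return 0
  -> return 0
-> return 0

call_count is incremented once per call. go is entered once for each x = 4, 3, 2, 1, 0 (the x <= 0 call returns without recursing), i.e. 4 + 1 calls.
call_count = 5

Final answer: 5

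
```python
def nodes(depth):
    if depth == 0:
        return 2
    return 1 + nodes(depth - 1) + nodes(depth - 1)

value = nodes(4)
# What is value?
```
Call trace (a repeated sub-call is expanded the first time; later identical calls just restate its return value):
nodes(depth=4)
  nodes(depth=3)
    nodes(depth=2)
      nodes(depth=1)
        nodes(depth=0)
        -> return 2
        nodes(depth=0)
        -> return 2
      -> return 5
      nodes(depth=1) -> return 5  (same call as traced above)
    -> return 11
    nodes(depth=2) -> return 11  (same call as traced above)
  -> return 23
  nodes(depth=3) -> return 23  (same call as traced above)
-> return 47

Final answer: 47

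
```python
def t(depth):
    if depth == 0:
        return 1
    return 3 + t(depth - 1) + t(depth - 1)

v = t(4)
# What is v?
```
Call trace (a repeated sub-call is expanded the first time; later identical calls just restate its return value):
t(depth=4)
  t(depth=3)
    t(depth=2)
      t(depth=1)
        t(depth=0)
        -> return 1
        t(depth=0)
        -> return 1
      -> return 5
      t(depth=1) -> return 5  (same call as traced above)
    -> return 13
    t(depth=2) -> return 13  (same call as traced above)
  -> return 29
  t(depth=3) -> return 29  (same call as traced above)
-> return 61

Final answer: 61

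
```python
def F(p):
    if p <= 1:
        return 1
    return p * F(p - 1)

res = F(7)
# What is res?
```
Call trace:
F(p=7)
  F(p=6)
    F(p=5)
      F(p=4)
        F(p=3)
          F(p=2)
            F(p=1)
            -> return 1
          -> return 2
        -> return 6
      -> return 24
    -> return 120
  -> return 720
-> return 5040

Final answer: 5040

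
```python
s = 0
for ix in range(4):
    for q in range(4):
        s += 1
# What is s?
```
Trace:
  s=0
  s=1, ix=0, q=0
  s=2, ix=0, q=1
  s=3, ix=0, q=2
  s=4, ix=0, q=3
  s=5, ix=1, q=0
  s=6, ix=1, q=1
  s=7, ix=1, q=2
  s=8, ix=1, q=3
  s=9, ix=2, q=0
  s=10, ix=2, q=1
  s=11, ix=2, q=2
  s=12, ix=2, q=3
  s=13, ix=3, q=0
  s=14, ix=3, q=1
  s=15, ix=3, q=2
  s=16, ix=3, q=3

Final answer: 16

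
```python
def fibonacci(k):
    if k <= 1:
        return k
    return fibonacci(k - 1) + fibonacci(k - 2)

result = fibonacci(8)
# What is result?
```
Call trace (a repeated sub-call is expanded the first time; later identical calls just restate its return value):
fibonacci(k=8)
  fibonacci(k=7)
    fibonacci(k=6)
      fibonacci(k=5)
        fibonacci(k=4)
          fibonacci(k=3)
            fibonacci(k=2)
              fibonacci(k=1)
              -> return 1
              fibonacci(k=0)
              -> return 0
            -> return 1
            fibonacci(k=1)
            -> return 1
          -> return 2
          fibonacci(k=2) -> return 1  (same call as traced above)
        -> return 3
        fibonacci(k=3) -> return 2  (same call as traced above)
      -> return 5
      fibonacci(k=4) -> return 3  (same call as traced above)
    -> return 8
    fibonacci(k=5) -> return 5  (same call as traced above)
  -> return 13
  fibonacci(k=6) -> return 8  (same call as traced above)
-> return 21

Final answer: 21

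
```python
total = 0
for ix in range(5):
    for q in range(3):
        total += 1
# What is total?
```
Trace:
  total=0
  total=1, ix=0, q=0
  total=2, ix=0, q=1
  total=3, ix=0, q=2
  total=4, ix=1, q=0
  total=5, ix=1, q=1
  total=6, ix=1, q=2
  total=7, ix=2, q=0
  total=8, ix=2, q=1
  total=9, ix=2, q=2
  total=10, ix=3, q=0
  total=11, ix=3, q=1
  total=12, ix=3, q=2
  total=13, ix=4, q=0
  total=14, ix=4, q=1
  total=15, ix=4, q=2

Final answer: 15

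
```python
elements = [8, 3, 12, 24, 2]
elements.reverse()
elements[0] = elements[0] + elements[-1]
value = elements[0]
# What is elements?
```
Trace:
  elements=[8, 3, 12, 24, 2]
  elements=[2, 24, 12, 3, 8]
  elements=[10, 24, 12, 3, 8]
  elements=[10, 24, 12, 3, 8], value=10

Final answer: [10, 24, 12, 3, 8]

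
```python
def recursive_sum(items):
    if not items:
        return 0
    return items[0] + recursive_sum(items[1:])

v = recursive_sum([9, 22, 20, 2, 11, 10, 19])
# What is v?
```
Call trace:
recursive_sum(items=[9, 22, 20, 2, 11, 10, 19])
  recursive_sum(items=[22, 20, 2, 11, 10, 19])
    recursive_sum(items=[20, 2, 11, 10, 19])
      recursive_sum(items=[2, 11, 10, 19])
        recursive_sum(items=[11, 10, 19])
          recursive_sum(items=[10, 19])
            recursive_sum(items=[19])
              recursive_sum(items=[])
              -> return 0
            -> return 19
          -> return 29
        -> return 40
      -> return 42
    -> return 62
  -> return 84
-> return 93

Final answer: 93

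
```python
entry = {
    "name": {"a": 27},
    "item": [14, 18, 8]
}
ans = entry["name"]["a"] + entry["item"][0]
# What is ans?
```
Trace:
  entry={'name': {'a': 27}, 'item': [14, 18, 8]}
  entry={'name': {'a': 27}, 'item': [14, 18, 8]}, ans=41

Final answer: 41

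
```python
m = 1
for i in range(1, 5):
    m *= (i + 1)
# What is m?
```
Trace:
  m=1
  m=2, i=1
  m=6, i=2
  m=24, i=3
  m=120, i=4

Final answer: 120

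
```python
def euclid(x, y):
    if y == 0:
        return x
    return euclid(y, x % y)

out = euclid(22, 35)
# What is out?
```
Call trace:
euclid(x=22, y=35)
  euclid(x=35, y=22)
    euclid(x=22, y=13)
      euclid(x=13, y=9)
        euclid(x=9, y=4)
          euclid(x=4, y=1)
            euclid(x=1, y=0)
            -> return 1
          -> return 1
        -> return 1
      -> return 1
    -> return 1
  -> return 1
-> return 1

Final answer: 1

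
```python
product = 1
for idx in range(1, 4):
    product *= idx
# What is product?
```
Trace:
  product=1
  product=1, idx=1
  product=2, idx=2
  product=6, idx=3

Final answer: 6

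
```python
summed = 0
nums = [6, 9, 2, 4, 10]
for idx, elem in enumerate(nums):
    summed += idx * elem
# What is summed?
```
Trace:
  summed=0
  summed=0, idx=0, elem=6
  summed=9, idx=1, elem=9
  summed=13, idx=2, elem=2
  summed=25, idx=3, elem=4
  summed=65, idx=4, elem=10

Final answer: 65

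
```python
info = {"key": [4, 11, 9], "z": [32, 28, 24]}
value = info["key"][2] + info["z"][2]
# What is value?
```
Trace:
  info={'key': [4, 11, 9], 'z': [32, 28, 24]}
  info={'key': [4, 11, 9], 'z': [32, 28, 24]}, value=33

Final answer: 33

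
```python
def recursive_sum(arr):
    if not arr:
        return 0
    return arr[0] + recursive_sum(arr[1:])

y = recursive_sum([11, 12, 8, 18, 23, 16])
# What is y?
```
Call trace:
recursive_sum(arr=[11, 12, 8, 18, 23, 16])
  recursive_sum(arr=[12, 8, 18, 23, 16])
    recursive_sum(arr=[8, 18, 23, 16])
      recursive_sum(arr=[18, 23, 16])
        recursive_sum(arr=[23, 16])
          recursive_sum(arr=[16])
            recursive_sum(arr=[])
            -> return 0
          -> return 16
        -> return 39
      -> return 57
    -> return 65
  -> return 77
-> return 88

Final answer: 88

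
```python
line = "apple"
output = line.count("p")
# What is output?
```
Trace:
  line='apple'
  line='apple', output=2

Final answer: 2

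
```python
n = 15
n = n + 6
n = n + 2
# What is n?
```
Trace:
  n=15
  n=21
  n=23

Final answer: 23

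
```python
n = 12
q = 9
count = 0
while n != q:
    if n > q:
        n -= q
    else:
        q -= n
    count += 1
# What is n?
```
Trace:
  n=12
  n=12, q=9
  n=12, q=9, count=0
  n=3, q=9, count=1
  n=3, q=6, count=2
  n=3, q=3, count=3

Final answer: 3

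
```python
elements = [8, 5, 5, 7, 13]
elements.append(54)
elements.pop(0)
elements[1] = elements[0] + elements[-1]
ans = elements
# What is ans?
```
Trace:
  elements=[8, 5, 5, 7, 13]
  elements=[8, 5, 5, 7, 13, 54]
  elements=[5, 5, 7, 13, 54]
  elements=[5, 59, 7, 13, 54]
  elements=[5, 59, 7, 13, 54], ans=[5, 59, 7, 13, 54]

Final answer: [5, 59, 7, 13, 54]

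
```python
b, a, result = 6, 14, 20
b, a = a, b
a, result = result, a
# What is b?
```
Trace:
  b=6, a=14, result=20
  b=14, a=6, result=20
  b=14, a=20, result=6

Final answer: 14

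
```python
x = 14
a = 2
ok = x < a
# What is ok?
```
Trace:
  x=14
  x=14, a=2
  x=14, a=2, ok=False

Final answer: False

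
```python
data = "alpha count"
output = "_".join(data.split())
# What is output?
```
Trace:
  data='alpha count'
  data='alpha count', output='alpha_count'

Final answer: 'alpha_count'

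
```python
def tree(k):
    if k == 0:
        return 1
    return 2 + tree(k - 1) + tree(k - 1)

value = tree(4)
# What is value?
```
Call trace (a repeated sub-call is expanded the first time; later identical calls just restate its return value):
tree(k=4)
  tree(k=3)
    tree(k=2)
      tree(k=1)
        tree(k=0)
        -> return 1
        tree(k=0)
        -> return 1
      -> return 4
      tree(k=1) -> return 4  (same call as traced above)
    -> return 10
    tree(k=2) -> return 10  (same call as traced above)
  -> return 22
  tree(k=3) -> return 22  (same call as traced above)
-> return 46

Final answer: 46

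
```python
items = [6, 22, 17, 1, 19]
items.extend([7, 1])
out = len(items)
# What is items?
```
Trace:
  items=[6, 22, 17, 1, 19]
  items=[6, 22, 17, 1, 19, 7, 1]
  items=[6, 22, 17, 1, 19, 7, 1], out=7

Final answer: [6, 22, 17, 1, 19, 7, 1]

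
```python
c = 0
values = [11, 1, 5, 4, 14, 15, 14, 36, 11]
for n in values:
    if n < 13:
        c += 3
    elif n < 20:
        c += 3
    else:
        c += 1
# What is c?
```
Trace:
  c=0
  c=3, n=11
  c=6, n=1
  c=9, n=5
  c=12, n=4
  c=15, n=14
  c=18, n=15
  c=21, n=14
  c=22, n=36
  c=25, n=11

Final answer: 25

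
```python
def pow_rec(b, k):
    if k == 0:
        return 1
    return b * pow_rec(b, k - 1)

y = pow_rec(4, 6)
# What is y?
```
Call trace:
pow_rec(b=4, k=6)
  pow_rec(b=4, k=5)
    pow_rec(b=4, k=4)
      pow_rec(b=4, k=3)
        pow_rec(b=4, k=2)
          pow_rec(b=4, k=1)
            pow_rec(b=4, k=0)
            -> return 1
          -> return 4
        -> return 16
      -> return 64
    -> return 256
  -> return 1024
-> return 4096

Final answer: 4096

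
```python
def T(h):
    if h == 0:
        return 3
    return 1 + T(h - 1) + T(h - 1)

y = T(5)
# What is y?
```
Call trace (a repeated sub-call is expanded the first time; later identical calls just restate its return value):
T(h=5)
  T(h=4)
    T(h=3)
      T(h=2)
        T(h=1)
          T(h=0)
          -> return 3
          T(h=0)
          -> return 3
        -> return 7
        T(h=1) -> return 7  (same call as traced above)
      -> return 15
      T(h=2) -> return 15  (same call as traced above)
    -> return 31
    T(h=3) -> return 31  (same call as traced above)
  -> return 63
  T(h=4) -> return 63  (same call as traced above)
-> return 127

Final answer: 127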